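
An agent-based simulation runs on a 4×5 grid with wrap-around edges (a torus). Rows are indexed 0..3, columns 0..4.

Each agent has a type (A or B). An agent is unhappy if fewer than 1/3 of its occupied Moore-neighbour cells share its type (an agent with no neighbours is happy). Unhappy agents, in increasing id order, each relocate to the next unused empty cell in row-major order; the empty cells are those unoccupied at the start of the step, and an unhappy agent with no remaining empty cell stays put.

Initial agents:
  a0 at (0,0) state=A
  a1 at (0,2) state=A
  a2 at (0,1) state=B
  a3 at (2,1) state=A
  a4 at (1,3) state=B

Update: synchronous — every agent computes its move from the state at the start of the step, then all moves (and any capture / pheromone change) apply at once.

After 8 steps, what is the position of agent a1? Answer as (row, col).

(0, 4)

t=1: a0@(0,3):A a1@(0,4):A a2@(1,0):B a3@(2,1):A a4@(1,1):B
t=2: a0@(0,3):A a1@(0,4):A a2@(1,0):B a3@(0,0):A a4@(1,1):B
t=3: (unchanged — steady state)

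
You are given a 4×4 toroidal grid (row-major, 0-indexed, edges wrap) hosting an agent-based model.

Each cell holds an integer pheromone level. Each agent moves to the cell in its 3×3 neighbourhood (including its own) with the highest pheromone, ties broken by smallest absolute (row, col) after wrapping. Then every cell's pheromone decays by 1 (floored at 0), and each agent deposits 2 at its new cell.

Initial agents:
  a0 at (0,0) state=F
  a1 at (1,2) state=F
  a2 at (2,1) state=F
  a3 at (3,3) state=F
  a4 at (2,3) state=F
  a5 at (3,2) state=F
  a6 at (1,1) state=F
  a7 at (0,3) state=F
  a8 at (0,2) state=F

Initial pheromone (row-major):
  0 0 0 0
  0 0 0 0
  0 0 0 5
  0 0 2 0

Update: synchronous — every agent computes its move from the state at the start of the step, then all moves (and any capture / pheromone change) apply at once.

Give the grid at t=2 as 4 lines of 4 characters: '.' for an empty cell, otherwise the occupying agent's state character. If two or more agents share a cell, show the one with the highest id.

F...
....
...F
....

t=1: a0@(0,0) a1@(2,3) a2@(3,2) a3@(2,3) a4@(2,3) a5@(2,3) a6@(0,0) a7@(3,2) a8@(3,2) | pheromone: 4 0 0 0 / 0 0 0 0 / 0 0 0 12 / 0 0 7 0
t=2: a0@(0,0) a1@(2,3) a2@(2,3) a3@(2,3) a4@(2,3) a5@(2,3) a6@(0,0) a7@(2,3) a8@(2,3) | pheromone: 7 0 0 0 / 0 0 0 0 / 0 0 0 25 / 0 0 6 0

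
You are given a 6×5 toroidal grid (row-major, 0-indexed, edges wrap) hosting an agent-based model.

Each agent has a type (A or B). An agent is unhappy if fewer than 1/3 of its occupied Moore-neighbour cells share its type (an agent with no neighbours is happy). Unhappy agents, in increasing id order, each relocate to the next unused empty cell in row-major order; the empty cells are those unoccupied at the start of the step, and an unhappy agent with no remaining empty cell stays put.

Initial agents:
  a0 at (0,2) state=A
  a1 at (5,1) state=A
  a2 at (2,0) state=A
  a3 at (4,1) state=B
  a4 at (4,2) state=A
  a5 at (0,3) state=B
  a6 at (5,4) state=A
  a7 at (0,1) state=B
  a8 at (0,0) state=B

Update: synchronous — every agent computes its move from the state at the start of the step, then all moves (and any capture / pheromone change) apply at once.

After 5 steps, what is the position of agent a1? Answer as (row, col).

t=1: a0@(0,2):A a1@(5,1):A a2@(2,0):A a3@(0,4):B a4@(4,2):A a5@(1,0):B a6@(1,1):A a7@(0,1):B a8@(0,0):B
t=2: (unchanged — steady state)

(5, 1)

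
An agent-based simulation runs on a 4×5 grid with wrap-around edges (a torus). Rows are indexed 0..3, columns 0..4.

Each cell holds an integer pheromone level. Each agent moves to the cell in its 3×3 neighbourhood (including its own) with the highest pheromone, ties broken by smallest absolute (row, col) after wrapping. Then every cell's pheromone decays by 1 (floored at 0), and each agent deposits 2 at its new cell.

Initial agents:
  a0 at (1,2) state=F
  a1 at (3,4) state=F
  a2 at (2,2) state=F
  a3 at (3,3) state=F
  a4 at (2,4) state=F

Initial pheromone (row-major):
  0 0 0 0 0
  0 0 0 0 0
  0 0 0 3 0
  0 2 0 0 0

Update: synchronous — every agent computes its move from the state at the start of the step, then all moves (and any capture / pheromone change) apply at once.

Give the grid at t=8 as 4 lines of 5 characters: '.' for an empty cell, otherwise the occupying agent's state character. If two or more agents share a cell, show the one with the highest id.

t=1: a0@(2,3) a1@(2,3) a2@(2,3) a3@(2,3) a4@(2,3) | pheromone: 0 0 0 0 0 / 0 0 0 0 0 / 0 0 0 12 0 / 0 1 0 0 0
t=2: a0@(2,3) a1@(2,3) a2@(2,3) a3@(2,3) a4@(2,3) | pheromone: 0 0 0 0 0 / 0 0 0 0 0 / 0 0 0 21 0 / 0 0 0 0 0
t=3: a0@(2,3) a1@(2,3) a2@(2,3) a3@(2,3) a4@(2,3) | pheromone: 0 0 0 0 0 / 0 0 0 0 0 / 0 0 0 30 0 / 0 0 0 0 0
t=4: a0@(2,3) a1@(2,3) a2@(2,3) a3@(2,3) a4@(2,3) | pheromone: 0 0 0 0 0 / 0 0 0 0 0 / 0 0 0 39 0 / 0 0 0 0 0
t=5: a0@(2,3) a1@(2,3) a2@(2,3) a3@(2,3) a4@(2,3) | pheromone: 0 0 0 0 0 / 0 0 0 0 0 / 0 0 0 48 0 / 0 0 0 0 0
t=6: a0@(2,3) a1@(2,3) a2@(2,3) a3@(2,3) a4@(2,3) | pheromone: 0 0 0 0 0 / 0 0 0 0 0 / 0 0 0 57 0 / 0 0 0 0 0
t=7: a0@(2,3) a1@(2,3) a2@(2,3) a3@(2,3) a4@(2,3) | pheromone: 0 0 0 0 0 / 0 0 0 0 0 / 0 0 0 66 0 / 0 0 0 0 0
t=8: a0@(2,3) a1@(2,3) a2@(2,3) a3@(2,3) a4@(2,3) | pheromone: 0 0 0 0 0 / 0 0 0 0 0 / 0 0 0 75 0 / 0 0 0 0 0

.....
.....
...F.
.....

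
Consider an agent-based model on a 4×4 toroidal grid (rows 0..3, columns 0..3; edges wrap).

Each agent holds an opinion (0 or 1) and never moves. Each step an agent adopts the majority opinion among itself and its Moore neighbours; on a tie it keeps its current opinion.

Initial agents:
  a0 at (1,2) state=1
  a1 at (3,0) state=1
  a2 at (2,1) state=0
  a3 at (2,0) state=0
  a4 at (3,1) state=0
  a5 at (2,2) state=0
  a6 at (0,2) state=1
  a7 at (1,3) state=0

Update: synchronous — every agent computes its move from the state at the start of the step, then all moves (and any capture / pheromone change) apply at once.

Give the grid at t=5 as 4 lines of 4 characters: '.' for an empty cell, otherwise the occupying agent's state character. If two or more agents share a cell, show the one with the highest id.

..0.
..00
000.
00..

t=1: a0@(1,2):0 a1@(3,0):0 a2@(2,1):0 a3@(2,0):0 a4@(3,1):0 a5@(2,2):0 a6@(0,2):1 a7@(1,3):0
t=2: a0@(1,2):0 a1@(3,0):0 a2@(2,1):0 a3@(2,0):0 a4@(3,1):0 a5@(2,2):0 a6@(0,2):0 a7@(1,3):0
t=3: (unchanged — steady state)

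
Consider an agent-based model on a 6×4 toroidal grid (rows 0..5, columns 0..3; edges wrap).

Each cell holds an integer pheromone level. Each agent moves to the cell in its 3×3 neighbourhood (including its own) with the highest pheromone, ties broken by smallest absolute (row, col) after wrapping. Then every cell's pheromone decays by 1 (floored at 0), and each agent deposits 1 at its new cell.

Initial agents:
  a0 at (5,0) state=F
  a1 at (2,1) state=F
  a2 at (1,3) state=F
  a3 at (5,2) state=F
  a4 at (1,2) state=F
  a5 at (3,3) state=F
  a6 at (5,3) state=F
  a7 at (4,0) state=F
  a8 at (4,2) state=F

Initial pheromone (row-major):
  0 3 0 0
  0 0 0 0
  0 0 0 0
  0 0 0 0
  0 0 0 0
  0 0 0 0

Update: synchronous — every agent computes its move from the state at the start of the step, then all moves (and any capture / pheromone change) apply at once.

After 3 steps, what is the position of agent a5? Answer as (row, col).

(0, 1)

t=1: a0@(0,1) a1@(1,0) a2@(0,0) a3@(0,1) a4@(0,1) a5@(2,0) a6@(0,0) a7@(3,0) a8@(3,1) | pheromone: 2 5 0 0 / 1 0 0 0 / 1 0 0 0 / 1 1 0 0 / 0 0 0 0 / 0 0 0 0
t=2: a0@(0,1) a1@(0,1) a2@(0,1) a3@(0,1) a4@(0,1) a5@(1,0) a6@(0,1) a7@(2,0) a8@(2,0) | pheromone: 1 10 0 0 / 1 0 0 0 / 2 0 0 0 / 0 0 0 0 / 0 0 0 0 / 0 0 0 0
t=3: a0@(0,1) a1@(0,1) a2@(0,1) a3@(0,1) a4@(0,1) a5@(0,1) a6@(0,1) a7@(2,0) a8@(2,0) | pheromone: 0 16 0 0 / 0 0 0 0 / 3 0 0 0 / 0 0 0 0 / 0 0 0 0 / 0 0 0 0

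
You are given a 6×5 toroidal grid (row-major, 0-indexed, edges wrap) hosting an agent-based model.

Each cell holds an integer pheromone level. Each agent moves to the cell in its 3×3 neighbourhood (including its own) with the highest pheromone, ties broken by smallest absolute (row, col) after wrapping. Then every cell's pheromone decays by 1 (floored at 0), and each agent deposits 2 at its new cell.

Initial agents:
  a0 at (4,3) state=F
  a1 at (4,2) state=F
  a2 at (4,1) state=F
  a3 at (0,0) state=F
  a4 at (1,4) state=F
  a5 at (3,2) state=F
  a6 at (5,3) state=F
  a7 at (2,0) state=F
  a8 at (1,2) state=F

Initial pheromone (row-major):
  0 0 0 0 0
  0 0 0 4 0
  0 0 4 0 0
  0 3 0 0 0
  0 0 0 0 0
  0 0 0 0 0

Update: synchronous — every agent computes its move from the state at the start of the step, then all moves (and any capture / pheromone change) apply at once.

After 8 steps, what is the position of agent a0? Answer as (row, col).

t=1: a0@(3,2) a1@(3,1) a2@(3,1) a3@(0,0) a4@(1,3) a5@(2,2) a6@(0,2) a7@(3,1) a8@(1,3) | pheromone: 2 0 2 0 0 / 0 0 0 7 0 / 0 0 5 0 0 / 0 8 2 0 0 / 0 0 0 0 0 / 0 0 0 0 0
t=2: a0@(3,1) a1@(3,1) a2@(3,1) a3@(0,0) a4@(1,3) a5@(3,1) a6@(1,3) a7@(3,1) a8@(1,3) | pheromone: 3 0 1 0 0 / 0 0 0 12 0 / 0 0 4 0 0 / 0 17 1 0 0 / 0 0 0 0 0 / 0 0 0 0 0
t=3: a0@(3,1) a1@(3,1) a2@(3,1) a3@(0,0) a4@(1,3) a5@(3,1) a6@(1,3) a7@(3,1) a8@(1,3) | pheromone: 4 0 0 0 0 / 0 0 0 17 0 / 0 0 3 0 0 / 0 26 0 0 0 / 0 0 0 0 0 / 0 0 0 0 0
t=4: a0@(3,1) a1@(3,1) a2@(3,1) a3@(0,0) a4@(1,3) a5@(3,1) a6@(1,3) a7@(3,1) a8@(1,3) | pheromone: 5 0 0 0 0 / 0 0 0 22 0 / 0 0 2 0 0 / 0 35 0 0 0 / 0 0 0 0 0 / 0 0 0 0 0
t=5: a0@(3,1) a1@(3,1) a2@(3,1) a3@(0,0) a4@(1,3) a5@(3,1) a6@(1,3) a7@(3,1) a8@(1,3) | pheromone: 6 0 0 0 0 / 0 0 0 27 0 / 0 0 1 0 0 / 0 44 0 0 0 / 0 0 0 0 0 / 0 0 0 0 0
t=6: a0@(3,1) a1@(3,1) a2@(3,1) a3@(0,0) a4@(1,3) a5@(3,1) a6@(1,3) a7@(3,1) a8@(1,3) | pheromone: 7 0 0 0 0 / 0 0 0 32 0 / 0 0 0 0 0 / 0 53 0 0 0 / 0 0 0 0 0 / 0 0 0 0 0
t=7: a0@(3,1) a1@(3,1) a2@(3,1) a3@(0,0) a4@(1,3) a5@(3,1) a6@(1,3) a7@(3,1) a8@(1,3) | pheromone: 8 0 0 0 0 / 0 0 0 37 0 / 0 0 0 0 0 / 0 62 0 0 0 / 0 0 0 0 0 / 0 0 0 0 0
t=8: a0@(3,1) a1@(3,1) a2@(3,1) a3@(0,0) a4@(1,3) a5@(3,1) a6@(1,3) a7@(3,1) a8@(1,3) | pheromone: 9 0 0 0 0 / 0 0 0 42 0 / 0 0 0 0 0 / 0 71 0 0 0 / 0 0 0 0 0 / 0 0 0 0 0

(3, 1)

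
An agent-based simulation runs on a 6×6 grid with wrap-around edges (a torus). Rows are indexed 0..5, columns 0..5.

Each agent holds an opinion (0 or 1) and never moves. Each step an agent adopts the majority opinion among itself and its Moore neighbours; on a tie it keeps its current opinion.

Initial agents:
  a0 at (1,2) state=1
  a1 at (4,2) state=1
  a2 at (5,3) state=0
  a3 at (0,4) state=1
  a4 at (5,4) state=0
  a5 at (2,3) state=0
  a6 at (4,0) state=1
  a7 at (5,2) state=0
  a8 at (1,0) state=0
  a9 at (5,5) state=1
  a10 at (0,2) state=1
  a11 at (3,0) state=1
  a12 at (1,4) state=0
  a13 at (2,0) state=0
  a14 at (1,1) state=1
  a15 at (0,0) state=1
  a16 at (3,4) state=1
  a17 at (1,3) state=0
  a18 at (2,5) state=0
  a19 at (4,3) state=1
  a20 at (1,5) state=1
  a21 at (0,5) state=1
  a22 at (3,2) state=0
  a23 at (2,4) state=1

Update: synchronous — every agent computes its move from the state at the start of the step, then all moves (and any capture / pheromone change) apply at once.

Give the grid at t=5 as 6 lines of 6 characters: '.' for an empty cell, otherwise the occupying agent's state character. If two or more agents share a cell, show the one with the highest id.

t=1: a0@(1,2):1 a1@(4,2):0 a2@(5,3):1 a3@(0,4):1 a4@(5,4):1 a5@(2,3):0 a6@(4,0):1 a7@(5,2):1 a8@(1,0):1 a9@(5,5):1 a10@(0,2):1 a11@(3,0):1 a12@(1,4):0 a13@(2,0):0 a14@(1,1):1 a15@(0,0):1 a16@(3,4):1 a17@(1,3):1 a18@(2,5):0 a19@(4,3):0 a20@(1,5):1 a21@(0,5):1 a22@(3,2):0 a23@(2,4):0
t=2: a0@(1,2):1 a1@(4,2):0 a2@(5,3):1 a3@(0,4):1 a4@(5,4):1 a5@(2,3):0 a6@(4,0):1 a7@(5,2):1 a8@(1,0):1 a9@(5,5):1 a10@(0,2):1 a11@(3,0):1 a12@(1,4):0 a13@(2,0):1 a14@(1,1):1 a15@(0,0):1 a16@(3,4):0 a17@(1,3):1 a18@(2,5):0 a19@(4,3):1 a20@(1,5):1 a21@(0,5):1 a22@(3,2):0 a23@(2,4):0
t=3: a0@(1,2):1 a1@(4,2):1 a2@(5,3):1 a3@(0,4):1 a4@(5,4):1 a5@(2,3):0 a6@(4,0):1 a7@(5,2):1 a8@(1,0):1 a9@(5,5):1 a10@(0,2):1 a11@(3,0):1 a12@(1,4):0 a13@(2,0):1 a14@(1,1):1 a15@(0,0):1 a16@(3,4):0 a17@(1,3):1 a18@(2,5):0 a19@(4,3):1 a20@(1,5):1 a21@(0,5):1 a22@(3,2):0 a23@(2,4):0
t=4: (unchanged — steady state)

1.1.11
111101
1..000
1.0.0.
1.11..
..1111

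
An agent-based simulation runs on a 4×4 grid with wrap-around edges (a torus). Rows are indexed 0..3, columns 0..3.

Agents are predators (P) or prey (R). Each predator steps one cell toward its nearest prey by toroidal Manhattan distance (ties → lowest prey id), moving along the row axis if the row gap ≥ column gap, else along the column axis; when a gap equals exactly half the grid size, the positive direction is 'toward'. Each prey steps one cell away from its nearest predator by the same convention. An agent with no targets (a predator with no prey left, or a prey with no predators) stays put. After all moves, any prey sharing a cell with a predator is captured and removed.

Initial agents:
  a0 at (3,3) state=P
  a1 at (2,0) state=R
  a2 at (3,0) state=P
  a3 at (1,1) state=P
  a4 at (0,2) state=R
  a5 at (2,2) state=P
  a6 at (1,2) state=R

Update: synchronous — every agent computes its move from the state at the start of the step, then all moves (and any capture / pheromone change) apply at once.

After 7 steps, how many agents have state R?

2

t=1: a0@(2,3):P a1@(1,0):R a2@(2,0):P a3@(1,2):P a5@(1,2):P a6@(1,3):R
t=2: a0@(1,3):P a1@(0,0):R a2@(1,0):P a3@(1,3):P a5@(1,3):P a6@(0,3):R
t=3: a0@(0,3):P a1@(3,0):R a2@(0,0):P a3@(0,3):P a5@(0,3):P a6@(3,3):R
t=4: a0@(3,3):P a1@(2,0):R a2@(3,0):P a3@(3,3):P a5@(3,3):P a6@(2,3):R
t=5: a0@(2,3):P a1@(1,0):R a2@(2,0):P a3@(2,3):P a5@(2,3):P a6@(1,3):R
t=6: a0@(1,3):P a1@(0,0):R a2@(1,0):P a3@(1,3):P a5@(1,3):P a6@(0,3):R
t=7: a0@(0,3):P a1@(3,0):R a2@(0,0):P a3@(0,3):P a5@(0,3):P a6@(3,3):R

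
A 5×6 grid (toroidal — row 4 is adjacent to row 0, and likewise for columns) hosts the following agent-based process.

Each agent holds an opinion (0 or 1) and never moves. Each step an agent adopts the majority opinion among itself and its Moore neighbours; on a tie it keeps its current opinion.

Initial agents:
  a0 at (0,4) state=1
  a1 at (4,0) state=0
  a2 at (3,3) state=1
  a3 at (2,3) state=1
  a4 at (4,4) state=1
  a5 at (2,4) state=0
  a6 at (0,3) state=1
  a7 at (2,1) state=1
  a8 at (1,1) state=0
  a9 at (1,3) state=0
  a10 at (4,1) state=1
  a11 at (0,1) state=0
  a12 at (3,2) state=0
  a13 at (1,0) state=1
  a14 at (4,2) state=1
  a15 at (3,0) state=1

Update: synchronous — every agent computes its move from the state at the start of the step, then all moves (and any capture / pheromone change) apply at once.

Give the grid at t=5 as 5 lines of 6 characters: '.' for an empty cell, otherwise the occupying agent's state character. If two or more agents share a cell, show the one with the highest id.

t=1: a0@(0,4):1 a1@(4,0):0 a2@(3,3):1 a3@(2,3):0 a4@(4,4):1 a5@(2,4):0 a6@(0,3):1 a7@(2,1):1 a8@(1,1):0 a9@(1,3):1 a10@(4,1):1 a11@(0,1):0 a12@(3,2):1 a13@(1,0):1 a14@(4,2):1 a15@(3,0):1
t=2: a0@(0,4):1 a1@(4,0):0 a2@(3,3):1 a3@(2,3):1 a4@(4,4):1 a5@(2,4):0 a6@(0,3):1 a7@(2,1):1 a8@(1,1):0 a9@(1,3):1 a10@(4,1):1 a11@(0,1):0 a12@(3,2):1 a13@(1,0):1 a14@(4,2):1 a15@(3,0):1
t=3: a0@(0,4):1 a1@(4,0):0 a2@(3,3):1 a3@(2,3):1 a4@(4,4):1 a5@(2,4):1 a6@(0,3):1 a7@(2,1):1 a8@(1,1):0 a9@(1,3):1 a10@(4,1):1 a11@(0,1):0 a12@(3,2):1 a13@(1,0):1 a14@(4,2):1 a15@(3,0):1
t=4: (unchanged — steady state)

.0.11.
10.1..
.1.11.
1.11..
011.1.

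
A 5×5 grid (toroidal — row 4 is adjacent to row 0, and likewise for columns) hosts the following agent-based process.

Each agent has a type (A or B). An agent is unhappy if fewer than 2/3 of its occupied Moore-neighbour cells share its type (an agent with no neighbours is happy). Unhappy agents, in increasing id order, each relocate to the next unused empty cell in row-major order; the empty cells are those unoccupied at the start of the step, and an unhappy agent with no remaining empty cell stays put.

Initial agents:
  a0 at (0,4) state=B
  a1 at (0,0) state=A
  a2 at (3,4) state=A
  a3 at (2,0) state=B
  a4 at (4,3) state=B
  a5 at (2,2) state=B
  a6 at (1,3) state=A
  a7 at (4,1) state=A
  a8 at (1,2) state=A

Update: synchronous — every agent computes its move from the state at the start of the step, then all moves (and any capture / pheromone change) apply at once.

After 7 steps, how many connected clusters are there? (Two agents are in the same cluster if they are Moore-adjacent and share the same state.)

t=1: a0@(0,1):B a1@(0,2):A a2@(0,3):A a3@(1,0):B a4@(1,1):B a5@(1,4):B a6@(2,1):A a7@(4,1):A a8@(2,3):A
t=2: a0@(0,0):B a1@(0,4):A a2@(1,2):A a3@(1,0):B a4@(1,3):B a5@(2,0):B a6@(2,2):A a7@(2,4):A a8@(3,0):A
t=3: a0@(0,1):B a1@(0,2):A a2@(0,3):A a3@(1,1):B a4@(1,4):B a5@(2,1):B a6@(2,3):A a7@(3,1):A a8@(3,2):A
t=4: a0@(0,0):B a1@(0,4):A a2@(1,0):A a3@(1,1):B a4@(1,2):B a5@(1,3):B a6@(2,0):A a7@(2,2):A a8@(3,2):A
t=5: a0@(0,1):B a1@(0,2):A a2@(0,3):A a3@(1,4):B a4@(1,2):B a5@(2,1):B a6@(2,3):A a7@(2,4):A a8@(3,2):A
t=6: a0@(0,0):B a1@(0,4):A a2@(1,0):A a3@(1,1):B a4@(1,3):B a5@(2,0):B a6@(2,2):A a7@(3,0):A a8@(3,1):A
t=7: a0@(0,1):B a1@(0,2):A a2@(0,3):A a3@(1,2):B a4@(1,4):B a5@(2,1):B a6@(2,3):A a7@(2,4):A a8@(3,1):A

5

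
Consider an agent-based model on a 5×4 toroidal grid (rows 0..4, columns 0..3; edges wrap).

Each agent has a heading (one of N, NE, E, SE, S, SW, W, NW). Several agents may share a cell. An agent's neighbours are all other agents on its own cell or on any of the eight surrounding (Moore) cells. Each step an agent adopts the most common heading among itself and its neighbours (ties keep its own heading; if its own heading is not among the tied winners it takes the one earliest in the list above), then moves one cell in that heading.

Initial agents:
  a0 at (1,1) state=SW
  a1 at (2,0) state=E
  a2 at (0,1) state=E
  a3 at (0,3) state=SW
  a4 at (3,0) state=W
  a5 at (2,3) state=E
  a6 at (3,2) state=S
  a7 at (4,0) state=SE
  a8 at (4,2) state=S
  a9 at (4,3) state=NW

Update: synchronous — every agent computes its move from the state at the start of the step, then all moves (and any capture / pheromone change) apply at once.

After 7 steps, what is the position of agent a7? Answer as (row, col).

t=1: a0@(1,2):E a1@(2,1):E a2@(0,2):E a3@(1,2):SW a4@(3,1):E a5@(2,0):E a6@(4,2):S a7@(0,1):SE a8@(0,2):S a9@(0,3):S
t=2: a0@(1,3):E a1@(2,2):E a2@(1,2):S a3@(1,3):E a4@(3,2):E a5@(2,1):E a6@(0,2):S a7@(0,2):E a8@(1,2):S a9@(1,3):S
t=3: a0@(1,0):E a1@(2,3):E a2@(1,3):E a3@(1,0):E a4@(3,3):E a5@(2,2):E a6@(1,2):S a7@(1,2):S a8@(1,3):E a9@(2,3):S
t=4: a0@(1,1):E a1@(2,0):E a2@(1,0):E a3@(1,1):E a4@(3,0):E a5@(2,3):E a6@(1,3):E a7@(1,3):E a8@(1,0):E a9@(2,0):E
t=5: a0@(1,2):E a1@(2,1):E a2@(1,1):E a3@(1,2):E a4@(3,1):E a5@(2,0):E a6@(1,0):E a7@(1,0):E a8@(1,1):E a9@(2,1):E
t=6: a0@(1,3):E a1@(2,2):E a2@(1,2):E a3@(1,3):E a4@(3,2):E a5@(2,1):E a6@(1,1):E a7@(1,1):E a8@(1,2):E a9@(2,2):E
t=7: a0@(1,0):E a1@(2,3):E a2@(1,3):E a3@(1,0):E a4@(3,3):E a5@(2,2):E a6@(1,2):E a7@(1,2):E a8@(1,3):E a9@(2,3):E

(1, 2)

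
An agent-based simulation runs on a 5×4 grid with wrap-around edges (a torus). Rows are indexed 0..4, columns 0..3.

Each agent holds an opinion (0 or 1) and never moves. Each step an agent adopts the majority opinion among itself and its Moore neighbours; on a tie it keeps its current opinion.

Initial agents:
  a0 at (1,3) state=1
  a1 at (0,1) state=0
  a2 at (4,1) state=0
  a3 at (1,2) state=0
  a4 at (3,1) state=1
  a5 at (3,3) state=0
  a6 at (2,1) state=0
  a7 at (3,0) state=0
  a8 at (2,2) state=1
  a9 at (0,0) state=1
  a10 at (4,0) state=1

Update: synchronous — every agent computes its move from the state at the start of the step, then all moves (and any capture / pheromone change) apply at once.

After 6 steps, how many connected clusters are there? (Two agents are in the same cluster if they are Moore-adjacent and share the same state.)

1

t=1: a0@(1,3):1 a1@(0,1):0 a2@(4,1):0 a3@(1,2):0 a4@(3,1):1 a5@(3,3):0 a6@(2,1):0 a7@(3,0):0 a8@(2,2):1 a9@(0,0):1 a10@(4,0):0
t=2: a0@(1,3):1 a1@(0,1):0 a2@(4,1):0 a3@(1,2):0 a4@(3,1):0 a5@(3,3):0 a6@(2,1):0 a7@(3,0):0 a8@(2,2):1 a9@(0,0):0 a10@(4,0):0
t=3: a0@(1,3):1 a1@(0,1):0 a2@(4,1):0 a3@(1,2):0 a4@(3,1):0 a5@(3,3):0 a6@(2,1):0 a7@(3,0):0 a8@(2,2):0 a9@(0,0):0 a10@(4,0):0
t=4: a0@(1,3):0 a1@(0,1):0 a2@(4,1):0 a3@(1,2):0 a4@(3,1):0 a5@(3,3):0 a6@(2,1):0 a7@(3,0):0 a8@(2,2):0 a9@(0,0):0 a10@(4,0):0
t=5: (unchanged — steady state)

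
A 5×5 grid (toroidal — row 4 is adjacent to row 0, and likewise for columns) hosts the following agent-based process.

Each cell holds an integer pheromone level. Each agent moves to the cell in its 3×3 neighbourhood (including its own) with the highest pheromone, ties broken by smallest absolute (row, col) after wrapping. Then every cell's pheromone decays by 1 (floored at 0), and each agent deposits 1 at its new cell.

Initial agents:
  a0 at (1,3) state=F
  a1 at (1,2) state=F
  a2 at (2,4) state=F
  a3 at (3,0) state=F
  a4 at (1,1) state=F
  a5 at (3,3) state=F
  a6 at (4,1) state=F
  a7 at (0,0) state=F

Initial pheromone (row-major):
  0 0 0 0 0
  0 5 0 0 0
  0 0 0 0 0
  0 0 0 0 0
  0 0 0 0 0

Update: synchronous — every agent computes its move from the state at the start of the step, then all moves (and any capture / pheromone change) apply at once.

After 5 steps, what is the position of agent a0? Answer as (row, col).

(1, 1)

t=1: a0@(0,2) a1@(1,1) a2@(1,0) a3@(2,0) a4@(1,1) a5@(2,2) a6@(0,0) a7@(1,1) | pheromone: 1 0 1 0 0 / 1 7 0 0 0 / 1 0 1 0 0 / 0 0 0 0 0 / 0 0 0 0 0
t=2: a0@(1,1) a1@(1,1) a2@(1,1) a3@(1,1) a4@(1,1) a5@(1,1) a6@(1,1) a7@(1,1) | pheromone: 0 0 0 0 0 / 0 14 0 0 0 / 0 0 0 0 0 / 0 0 0 0 0 / 0 0 0 0 0
t=3: a0@(1,1) a1@(1,1) a2@(1,1) a3@(1,1) a4@(1,1) a5@(1,1) a6@(1,1) a7@(1,1) | pheromone: 0 0 0 0 0 / 0 21 0 0 0 / 0 0 0 0 0 / 0 0 0 0 0 / 0 0 0 0 0
t=4: a0@(1,1) a1@(1,1) a2@(1,1) a3@(1,1) a4@(1,1) a5@(1,1) a6@(1,1) a7@(1,1) | pheromone: 0 0 0 0 0 / 0 28 0 0 0 / 0 0 0 0 0 / 0 0 0 0 0 / 0 0 0 0 0
t=5: a0@(1,1) a1@(1,1) a2@(1,1) a3@(1,1) a4@(1,1) a5@(1,1) a6@(1,1) a7@(1,1) | pheromone: 0 0 0 0 0 / 0 35 0 0 0 / 0 0 0 0 0 / 0 0 0 0 0 / 0 0 0 0 0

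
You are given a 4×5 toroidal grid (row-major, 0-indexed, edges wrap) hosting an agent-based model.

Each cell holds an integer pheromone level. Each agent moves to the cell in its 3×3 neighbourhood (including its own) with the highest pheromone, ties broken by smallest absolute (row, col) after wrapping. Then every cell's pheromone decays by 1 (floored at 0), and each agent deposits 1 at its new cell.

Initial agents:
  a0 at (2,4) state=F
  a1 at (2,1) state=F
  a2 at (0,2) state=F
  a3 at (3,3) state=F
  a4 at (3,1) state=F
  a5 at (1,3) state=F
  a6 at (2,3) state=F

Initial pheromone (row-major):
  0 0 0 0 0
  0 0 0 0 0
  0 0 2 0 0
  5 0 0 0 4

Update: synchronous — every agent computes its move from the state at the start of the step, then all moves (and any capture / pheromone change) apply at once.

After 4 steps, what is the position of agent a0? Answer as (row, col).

(3, 0)

t=1: a0@(3,0) a1@(3,0) a2@(0,1) a3@(3,4) a4@(3,0) a5@(2,2) a6@(3,4) | pheromone: 0 1 0 0 0 / 0 0 0 0 0 / 0 0 2 0 0 / 7 0 0 0 5
t=2: a0@(3,0) a1@(3,0) a2@(3,0) a3@(3,0) a4@(3,0) a5@(2,2) a6@(3,0) | pheromone: 0 0 0 0 0 / 0 0 0 0 0 / 0 0 2 0 0 / 12 0 0 0 4
t=3: a0@(3,0) a1@(3,0) a2@(3,0) a3@(3,0) a4@(3,0) a5@(2,2) a6@(3,0) | pheromone: 0 0 0 0 0 / 0 0 0 0 0 / 0 0 2 0 0 / 17 0 0 0 3
t=4: a0@(3,0) a1@(3,0) a2@(3,0) a3@(3,0) a4@(3,0) a5@(2,2) a6@(3,0) | pheromone: 0 0 0 0 0 / 0 0 0 0 0 / 0 0 2 0 0 / 22 0 0 0 2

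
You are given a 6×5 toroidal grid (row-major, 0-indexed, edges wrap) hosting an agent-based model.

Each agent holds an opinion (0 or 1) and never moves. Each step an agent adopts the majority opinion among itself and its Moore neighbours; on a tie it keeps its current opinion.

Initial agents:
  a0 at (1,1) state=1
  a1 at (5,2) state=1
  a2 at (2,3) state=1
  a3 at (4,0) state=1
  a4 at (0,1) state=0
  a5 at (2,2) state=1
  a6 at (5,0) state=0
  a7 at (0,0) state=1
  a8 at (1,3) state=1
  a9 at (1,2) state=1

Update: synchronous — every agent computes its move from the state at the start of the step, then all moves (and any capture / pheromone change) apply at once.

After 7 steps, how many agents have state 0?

t=1: a0@(1,1):1 a1@(5,2):1 a2@(2,3):1 a3@(4,0):1 a4@(0,1):1 a5@(2,2):1 a6@(5,0):0 a7@(0,0):1 a8@(1,3):1 a9@(1,2):1
t=2: a0@(1,1):1 a1@(5,2):1 a2@(2,3):1 a3@(4,0):1 a4@(0,1):1 a5@(2,2):1 a6@(5,0):1 a7@(0,0):1 a8@(1,3):1 a9@(1,2):1
t=3: (unchanged — steady state)

0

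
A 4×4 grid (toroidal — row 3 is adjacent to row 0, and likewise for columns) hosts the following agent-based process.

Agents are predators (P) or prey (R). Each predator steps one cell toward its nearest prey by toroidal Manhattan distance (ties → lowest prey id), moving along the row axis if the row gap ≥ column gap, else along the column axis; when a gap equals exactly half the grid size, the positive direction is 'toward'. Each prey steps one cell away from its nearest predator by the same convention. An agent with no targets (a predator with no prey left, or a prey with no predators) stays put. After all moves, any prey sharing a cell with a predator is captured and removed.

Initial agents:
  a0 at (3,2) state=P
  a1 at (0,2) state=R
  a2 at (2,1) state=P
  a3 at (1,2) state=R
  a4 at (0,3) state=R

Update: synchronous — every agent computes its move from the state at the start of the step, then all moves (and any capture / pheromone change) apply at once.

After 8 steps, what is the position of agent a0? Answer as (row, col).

(3, 2)

t=1: a0@(0,2):P a1@(1,2):R a2@(1,1):P a4@(1,3):R
t=2: a0@(1,2):P a1@(2,2):R a2@(1,2):P a4@(2,3):R
t=3: a0@(2,2):P a1@(3,2):R a2@(2,2):P a4@(3,3):R
t=4: a0@(3,2):P a1@(0,2):R a2@(3,2):P a4@(0,3):R
t=5: a0@(0,2):P a1@(1,2):R a2@(0,2):P a4@(1,3):R
t=6: a0@(1,2):P a1@(2,2):R a2@(1,2):P a4@(2,3):R
t=7: a0@(2,2):P a1@(3,2):R a2@(2,2):P a4@(3,3):R
t=8: a0@(3,2):P a1@(0,2):R a2@(3,2):P a4@(0,3):R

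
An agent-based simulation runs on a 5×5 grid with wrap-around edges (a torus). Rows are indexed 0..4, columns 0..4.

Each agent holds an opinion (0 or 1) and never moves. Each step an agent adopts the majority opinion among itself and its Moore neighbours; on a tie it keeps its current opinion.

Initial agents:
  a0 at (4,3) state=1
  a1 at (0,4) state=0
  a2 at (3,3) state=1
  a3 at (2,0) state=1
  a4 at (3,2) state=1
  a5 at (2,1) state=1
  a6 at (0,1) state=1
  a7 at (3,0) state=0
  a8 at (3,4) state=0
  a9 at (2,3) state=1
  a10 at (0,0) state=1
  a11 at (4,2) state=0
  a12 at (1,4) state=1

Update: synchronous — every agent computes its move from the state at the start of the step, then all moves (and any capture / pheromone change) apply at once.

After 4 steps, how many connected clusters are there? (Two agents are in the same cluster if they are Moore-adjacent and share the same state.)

t=1: a0@(4,3):1 a1@(0,4):1 a2@(3,3):1 a3@(2,0):1 a4@(3,2):1 a5@(2,1):1 a6@(0,1):1 a7@(3,0):0 a8@(3,4):1 a9@(2,3):1 a10@(0,0):1 a11@(4,2):1 a12@(1,4):1
t=2: a0@(4,3):1 a1@(0,4):1 a2@(3,3):1 a3@(2,0):1 a4@(3,2):1 a5@(2,1):1 a6@(0,1):1 a7@(3,0):1 a8@(3,4):1 a9@(2,3):1 a10@(0,0):1 a11@(4,2):1 a12@(1,4):1
t=3: (unchanged — steady state)

1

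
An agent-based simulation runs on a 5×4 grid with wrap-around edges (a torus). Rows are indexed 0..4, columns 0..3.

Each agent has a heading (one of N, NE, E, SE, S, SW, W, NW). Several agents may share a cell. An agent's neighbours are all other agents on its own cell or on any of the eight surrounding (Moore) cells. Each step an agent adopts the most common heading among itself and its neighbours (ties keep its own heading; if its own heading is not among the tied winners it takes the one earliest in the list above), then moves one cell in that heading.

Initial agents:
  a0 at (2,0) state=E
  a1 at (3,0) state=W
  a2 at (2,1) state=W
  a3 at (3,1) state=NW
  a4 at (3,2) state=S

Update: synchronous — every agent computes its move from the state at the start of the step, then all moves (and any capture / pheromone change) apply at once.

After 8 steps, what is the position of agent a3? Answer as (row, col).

t=1: a0@(2,3):W a1@(3,3):W a2@(2,0):W a3@(3,0):W a4@(4,2):S
t=2: a0@(2,2):W a1@(3,2):W a2@(2,3):W a3@(3,3):W a4@(0,2):S
t=3: a0@(2,1):W a1@(3,1):W a2@(2,2):W a3@(3,2):W a4@(1,2):S
t=4: a0@(2,0):W a1@(3,0):W a2@(2,1):W a3@(3,1):W a4@(1,1):W
t=5: a0@(2,3):W a1@(3,3):W a2@(2,0):W a3@(3,0):W a4@(1,0):W
t=6: a0@(2,2):W a1@(3,2):W a2@(2,3):W a3@(3,3):W a4@(1,3):W
t=7: a0@(2,1):W a1@(3,1):W a2@(2,2):W a3@(3,2):W a4@(1,2):W
t=8: a0@(2,0):W a1@(3,0):W a2@(2,1):W a3@(3,1):W a4@(1,1):W

(3, 1)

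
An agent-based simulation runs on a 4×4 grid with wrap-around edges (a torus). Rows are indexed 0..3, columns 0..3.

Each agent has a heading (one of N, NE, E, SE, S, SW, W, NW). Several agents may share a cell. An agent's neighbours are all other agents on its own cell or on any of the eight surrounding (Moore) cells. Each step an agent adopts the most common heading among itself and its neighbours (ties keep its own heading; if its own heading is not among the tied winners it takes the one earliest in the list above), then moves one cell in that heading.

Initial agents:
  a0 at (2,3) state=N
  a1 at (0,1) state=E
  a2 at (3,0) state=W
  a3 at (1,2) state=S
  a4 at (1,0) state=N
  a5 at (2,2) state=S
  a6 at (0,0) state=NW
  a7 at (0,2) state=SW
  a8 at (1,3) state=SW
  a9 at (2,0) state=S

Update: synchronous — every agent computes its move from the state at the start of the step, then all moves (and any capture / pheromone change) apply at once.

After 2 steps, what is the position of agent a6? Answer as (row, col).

(0, 3)

t=1: a0@(3,3):S a1@(0,2):E a2@(3,3):W a3@(2,2):S a4@(0,0):N a5@(3,2):S a6@(3,3):NW a7@(1,1):SW a8@(2,3):S a9@(1,0):N
t=2: a0@(0,3):S a1@(1,2):S a2@(0,3):S a3@(3,2):S a4@(3,0):N a5@(0,2):S a6@(0,3):S a7@(0,1):N a8@(3,3):S a9@(0,0):N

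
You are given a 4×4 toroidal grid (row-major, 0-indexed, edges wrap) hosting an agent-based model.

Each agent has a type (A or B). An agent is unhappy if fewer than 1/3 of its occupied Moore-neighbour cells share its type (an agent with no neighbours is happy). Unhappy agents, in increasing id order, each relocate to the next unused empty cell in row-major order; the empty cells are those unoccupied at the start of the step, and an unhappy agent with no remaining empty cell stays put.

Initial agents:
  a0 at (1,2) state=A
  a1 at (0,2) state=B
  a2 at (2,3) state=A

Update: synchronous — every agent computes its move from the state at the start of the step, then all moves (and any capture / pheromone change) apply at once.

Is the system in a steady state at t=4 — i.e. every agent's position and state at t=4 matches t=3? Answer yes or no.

yes

t=1: a0@(1,2):A a1@(0,0):B a2@(2,3):A
t=2: (unchanged — steady state)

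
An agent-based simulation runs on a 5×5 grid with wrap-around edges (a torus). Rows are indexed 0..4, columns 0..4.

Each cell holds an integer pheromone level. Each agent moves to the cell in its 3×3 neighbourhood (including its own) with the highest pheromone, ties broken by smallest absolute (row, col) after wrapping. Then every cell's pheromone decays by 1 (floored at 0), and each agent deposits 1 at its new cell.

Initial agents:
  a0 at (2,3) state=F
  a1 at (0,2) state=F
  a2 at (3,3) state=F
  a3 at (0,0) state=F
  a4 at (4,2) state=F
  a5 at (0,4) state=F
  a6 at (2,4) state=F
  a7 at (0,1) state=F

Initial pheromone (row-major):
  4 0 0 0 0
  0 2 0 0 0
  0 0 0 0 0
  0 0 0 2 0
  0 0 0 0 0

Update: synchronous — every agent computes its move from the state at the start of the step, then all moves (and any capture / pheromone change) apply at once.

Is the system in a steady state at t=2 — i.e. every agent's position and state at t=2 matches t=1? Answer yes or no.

no

t=1: a0@(3,3) a1@(1,1) a2@(3,3) a3@(0,0) a4@(3,3) a5@(0,0) a6@(3,3) a7@(0,0) | pheromone: 6 0 0 0 0 / 0 2 0 0 0 / 0 0 0 0 0 / 0 0 0 5 0 / 0 0 0 0 0
t=2: a0@(3,3) a1@(0,0) a2@(3,3) a3@(0,0) a4@(3,3) a5@(0,0) a6@(3,3) a7@(0,0) | pheromone: 9 0 0 0 0 / 0 1 0 0 0 / 0 0 0 0 0 / 0 0 0 8 0 / 0 0 0 0 0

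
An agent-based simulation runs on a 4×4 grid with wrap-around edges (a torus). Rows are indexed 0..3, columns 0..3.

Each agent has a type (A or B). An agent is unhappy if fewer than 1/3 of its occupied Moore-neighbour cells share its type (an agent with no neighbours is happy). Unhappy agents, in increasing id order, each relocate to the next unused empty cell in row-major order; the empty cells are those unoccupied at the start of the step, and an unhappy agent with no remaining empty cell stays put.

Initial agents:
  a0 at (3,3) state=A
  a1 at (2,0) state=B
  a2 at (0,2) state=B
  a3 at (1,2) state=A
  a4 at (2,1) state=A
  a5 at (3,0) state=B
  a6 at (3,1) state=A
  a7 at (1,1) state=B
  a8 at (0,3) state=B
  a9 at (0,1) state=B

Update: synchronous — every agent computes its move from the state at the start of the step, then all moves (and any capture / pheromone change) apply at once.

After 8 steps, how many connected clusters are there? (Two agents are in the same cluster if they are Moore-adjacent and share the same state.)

t=1: a0@(0,0):A a1@(2,0):B a2@(0,2):B a3@(1,0):A a4@(2,1):A a5@(3,0):B a6@(1,3):A a7@(1,1):B a8@(0,3):B a9@(0,1):B
t=2: a0@(0,0):A a1@(2,0):B a2@(0,2):B a3@(1,0):A a4@(1,2):A a5@(3,0):B a6@(1,3):A a7@(1,1):B a8@(0,3):B a9@(0,1):B
t=3: a0@(0,0):A a1@(2,0):B a2@(0,2):B a3@(1,0):A a4@(2,1):A a5@(3,0):B a6@(1,3):A a7@(1,1):B a8@(0,3):B a9@(0,1):B
t=4: a0@(0,0):A a1@(2,0):B a2@(0,2):B a3@(1,0):A a4@(1,2):A a5@(3,0):B a6@(1,3):A a7@(1,1):B a8@(0,3):B a9@(0,1):B
t=5: a0@(0,0):A a1@(2,0):B a2@(0,2):B a3@(1,0):A a4@(2,1):A a5@(3,0):B a6@(1,3):A a7@(1,1):B a8@(0,3):B a9@(0,1):B
t=6: a0@(0,0):A a1@(2,0):B a2@(0,2):B a3@(1,0):A a4@(1,2):A a5@(3,0):B a6@(1,3):A a7@(1,1):B a8@(0,3):B a9@(0,1):B
t=7: a0@(0,0):A a1@(2,0):B a2@(0,2):B a3@(1,0):A a4@(2,1):A a5@(3,0):B a6@(1,3):A a7@(1,1):B a8@(0,3):B a9@(0,1):B
t=8: a0@(0,0):A a1@(2,0):B a2@(0,2):B a3@(1,0):A a4@(1,2):A a5@(3,0):B a6@(1,3):A a7@(1,1):B a8@(0,3):B a9@(0,1):B

2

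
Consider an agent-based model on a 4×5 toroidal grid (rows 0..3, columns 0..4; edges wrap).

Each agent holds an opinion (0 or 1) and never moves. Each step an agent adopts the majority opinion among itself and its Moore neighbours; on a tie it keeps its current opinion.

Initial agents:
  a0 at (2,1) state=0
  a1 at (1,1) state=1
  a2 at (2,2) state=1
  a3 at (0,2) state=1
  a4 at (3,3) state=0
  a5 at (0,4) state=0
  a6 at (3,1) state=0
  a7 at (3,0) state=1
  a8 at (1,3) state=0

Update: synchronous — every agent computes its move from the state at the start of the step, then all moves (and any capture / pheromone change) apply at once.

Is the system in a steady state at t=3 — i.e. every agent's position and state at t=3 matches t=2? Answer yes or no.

no

t=1: a0@(2,1):1 a1@(1,1):1 a2@(2,2):0 a3@(0,2):0 a4@(3,3):0 a5@(0,4):0 a6@(3,1):1 a7@(3,0):0 a8@(1,3):0
t=2: a0@(2,1):1 a1@(1,1):1 a2@(2,2):0 a3@(0,2):0 a4@(3,3):0 a5@(0,4):0 a6@(3,1):0 a7@(3,0):0 a8@(1,3):0
t=3: a0@(2,1):0 a1@(1,1):1 a2@(2,2):0 a3@(0,2):0 a4@(3,3):0 a5@(0,4):0 a6@(3,1):0 a7@(3,0):0 a8@(1,3):0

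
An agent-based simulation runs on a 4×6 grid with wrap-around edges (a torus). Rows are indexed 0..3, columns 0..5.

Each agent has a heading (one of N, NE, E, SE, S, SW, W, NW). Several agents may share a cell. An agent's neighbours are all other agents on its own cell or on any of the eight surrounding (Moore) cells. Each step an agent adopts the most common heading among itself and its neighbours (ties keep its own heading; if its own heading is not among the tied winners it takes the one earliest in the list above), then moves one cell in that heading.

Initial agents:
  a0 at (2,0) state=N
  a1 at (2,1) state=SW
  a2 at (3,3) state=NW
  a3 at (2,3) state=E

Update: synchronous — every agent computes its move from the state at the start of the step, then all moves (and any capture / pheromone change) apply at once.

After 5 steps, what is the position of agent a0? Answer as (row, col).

t=1: a0@(1,0):N a1@(3,0):SW a2@(2,2):NW a3@(2,4):E
t=2: a0@(0,0):N a1@(0,5):SW a2@(1,1):NW a3@(2,5):E
t=3: a0@(3,0):N a1@(1,4):SW a2@(0,0):NW a3@(2,0):E
t=4: a0@(2,0):N a1@(2,3):SW a2@(3,5):NW a3@(2,1):E
t=5: a0@(1,0):N a1@(3,2):SW a2@(2,4):NW a3@(2,2):E

(1, 0)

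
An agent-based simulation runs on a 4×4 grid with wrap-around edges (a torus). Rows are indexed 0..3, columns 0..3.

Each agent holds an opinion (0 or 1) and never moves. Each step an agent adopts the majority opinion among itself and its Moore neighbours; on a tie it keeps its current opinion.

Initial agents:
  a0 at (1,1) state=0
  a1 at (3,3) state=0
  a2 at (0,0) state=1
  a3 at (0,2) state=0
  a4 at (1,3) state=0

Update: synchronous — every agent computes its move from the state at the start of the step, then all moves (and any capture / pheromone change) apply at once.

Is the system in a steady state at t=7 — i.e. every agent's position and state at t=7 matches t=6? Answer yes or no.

t=1: a0@(1,1):0 a1@(3,3):0 a2@(0,0):0 a3@(0,2):0 a4@(1,3):0
t=2: (unchanged — steady state)

yes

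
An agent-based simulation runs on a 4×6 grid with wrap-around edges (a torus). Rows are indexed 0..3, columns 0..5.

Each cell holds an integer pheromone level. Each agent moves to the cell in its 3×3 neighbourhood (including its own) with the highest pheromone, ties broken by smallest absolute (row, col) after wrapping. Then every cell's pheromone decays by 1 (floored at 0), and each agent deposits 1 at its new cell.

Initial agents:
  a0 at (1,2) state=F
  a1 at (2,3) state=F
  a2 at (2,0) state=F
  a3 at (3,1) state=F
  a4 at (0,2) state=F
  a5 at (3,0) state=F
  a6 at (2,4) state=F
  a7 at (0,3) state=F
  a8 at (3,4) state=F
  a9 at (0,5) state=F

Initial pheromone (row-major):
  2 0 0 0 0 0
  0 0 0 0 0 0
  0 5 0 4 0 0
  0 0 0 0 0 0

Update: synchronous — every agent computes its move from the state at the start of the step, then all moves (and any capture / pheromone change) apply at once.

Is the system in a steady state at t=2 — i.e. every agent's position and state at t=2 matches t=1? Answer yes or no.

no

t=1: a0@(2,1) a1@(2,3) a2@(2,1) a3@(2,1) a4@(0,1) a5@(2,1) a6@(2,3) a7@(0,2) a8@(2,3) a9@(0,0) | pheromone: 2 1 1 0 0 0 / 0 0 0 0 0 0 / 0 8 0 6 0 0 / 0 0 0 0 0 0
t=2: a0@(2,1) a1@(2,3) a2@(2,1) a3@(2,1) a4@(0,0) a5@(2,1) a6@(2,3) a7@(0,1) a8@(2,3) a9@(0,0) | pheromone: 3 1 0 0 0 0 / 0 0 0 0 0 0 / 0 11 0 8 0 0 / 0 0 0 0 0 0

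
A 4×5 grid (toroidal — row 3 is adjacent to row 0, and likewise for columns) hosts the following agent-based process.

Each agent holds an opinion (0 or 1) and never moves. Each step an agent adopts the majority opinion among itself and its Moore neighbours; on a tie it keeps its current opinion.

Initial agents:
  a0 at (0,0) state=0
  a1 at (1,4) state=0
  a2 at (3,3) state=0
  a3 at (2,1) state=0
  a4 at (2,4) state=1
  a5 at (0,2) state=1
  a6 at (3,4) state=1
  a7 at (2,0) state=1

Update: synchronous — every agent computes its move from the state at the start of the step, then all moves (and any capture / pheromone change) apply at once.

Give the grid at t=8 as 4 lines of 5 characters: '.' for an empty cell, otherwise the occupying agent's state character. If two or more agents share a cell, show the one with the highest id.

0.1..
....0
10..1
...11

t=1: a0@(0,0):0 a1@(1,4):0 a2@(3,3):1 a3@(2,1):0 a4@(2,4):1 a5@(0,2):1 a6@(3,4):1 a7@(2,0):1
t=2: (unchanged — steady state)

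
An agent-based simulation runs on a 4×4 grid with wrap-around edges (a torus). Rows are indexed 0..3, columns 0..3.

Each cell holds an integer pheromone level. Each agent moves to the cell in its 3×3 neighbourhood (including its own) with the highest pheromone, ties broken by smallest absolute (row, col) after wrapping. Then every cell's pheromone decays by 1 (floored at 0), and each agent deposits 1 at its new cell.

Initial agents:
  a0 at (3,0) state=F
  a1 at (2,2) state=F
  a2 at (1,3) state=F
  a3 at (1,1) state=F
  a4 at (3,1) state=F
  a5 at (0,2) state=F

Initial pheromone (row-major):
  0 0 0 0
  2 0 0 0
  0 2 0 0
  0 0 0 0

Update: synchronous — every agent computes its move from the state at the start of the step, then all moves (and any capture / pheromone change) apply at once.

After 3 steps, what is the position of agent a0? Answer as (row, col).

(2, 1)

t=1: a0@(2,1) a1@(2,1) a2@(1,0) a3@(1,0) a4@(2,1) a5@(0,1) | pheromone: 0 1 0 0 / 3 0 0 0 / 0 4 0 0 / 0 0 0 0
t=2: a0@(2,1) a1@(2,1) a2@(2,1) a3@(2,1) a4@(2,1) a5@(1,0) | pheromone: 0 0 0 0 / 3 0 0 0 / 0 8 0 0 / 0 0 0 0
t=3: a0@(2,1) a1@(2,1) a2@(2,1) a3@(2,1) a4@(2,1) a5@(2,1) | pheromone: 0 0 0 0 / 2 0 0 0 / 0 13 0 0 / 0 0 0 0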